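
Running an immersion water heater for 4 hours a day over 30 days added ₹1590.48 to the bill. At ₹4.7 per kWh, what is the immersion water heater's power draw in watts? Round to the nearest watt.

Energy = ₹1590.48 ÷ ₹4.7/kWh = 338.4 kWh
Runtime = 4 h/day × 30 days = 120 h
Power = 338.4 kWh ÷ 120 h = 2.82 kW = 2820 W

2820 W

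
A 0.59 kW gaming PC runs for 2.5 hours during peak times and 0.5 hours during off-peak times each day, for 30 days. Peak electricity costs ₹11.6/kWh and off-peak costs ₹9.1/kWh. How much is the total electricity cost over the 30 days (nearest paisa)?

Peak energy = 0.59 kW × 2.5 h × 30 = 44.25 kWh
Off-peak energy = 0.59 kW × 0.5 h × 30 = 8.85 kWh
Cost = 44.25 × ₹11.6 + 8.85 × ₹9.1 = ₹513.3 + ₹80.535 = ₹593.84

₹593.84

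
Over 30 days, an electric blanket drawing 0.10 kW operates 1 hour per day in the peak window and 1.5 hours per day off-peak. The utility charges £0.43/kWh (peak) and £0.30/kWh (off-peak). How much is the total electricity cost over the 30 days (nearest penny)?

Peak energy = 0.1 kW × 1 h × 30 = 3 kWh
Off-peak energy = 0.1 kW × 1.5 h × 30 = 4.5 kWh
Cost = 3 × £0.43 + 4.5 × £0.30 = £1.29 + £1.35 = £2.64

£2.64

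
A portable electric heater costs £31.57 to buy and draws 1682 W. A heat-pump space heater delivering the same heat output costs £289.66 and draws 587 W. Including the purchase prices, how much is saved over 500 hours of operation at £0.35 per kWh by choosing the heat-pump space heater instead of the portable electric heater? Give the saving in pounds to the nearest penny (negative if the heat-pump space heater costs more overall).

-£66.47

portable electric heater: £31.57 + (1682/1000) kW × 500 h × £0.35 = £31.57 + £294.35 = £325.92
heat-pump space heater: £289.66 + (587/1000) kW × 500 h × £0.35 = £289.66 + £102.725 = £392.385
Saving = £325.92 − £392.385 = −£66.465 → -£66.47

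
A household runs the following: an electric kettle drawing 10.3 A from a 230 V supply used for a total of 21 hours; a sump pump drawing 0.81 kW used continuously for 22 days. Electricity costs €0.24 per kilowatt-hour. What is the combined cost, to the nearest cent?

electric kettle: Power = 10.3 A × 230 V = 2369 W = 2.369 kW
electric kettle: 2.369 kW × 21 h = 49.749 kWh
sump pump: Runtime = 24 h × 22 = 528 h
sump pump: 0.81 kW × 528 h = 427.68 kWh
Total energy = 477.429 kWh
Cost = 477.429 × €0.24 = €114.58

€114.58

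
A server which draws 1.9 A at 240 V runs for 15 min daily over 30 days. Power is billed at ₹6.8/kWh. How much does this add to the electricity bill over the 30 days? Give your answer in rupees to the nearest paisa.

Power = 1.9 A × 240 V = 456 W = 0.456 kW
Runtime = 15 min × 30 = 450 min = 7.5 h
Energy = 0.456 kW × 7.5 h = 3.42 kWh
Cost = 3.42 kWh × ₹6.8/kWh = ₹23.26

₹23.26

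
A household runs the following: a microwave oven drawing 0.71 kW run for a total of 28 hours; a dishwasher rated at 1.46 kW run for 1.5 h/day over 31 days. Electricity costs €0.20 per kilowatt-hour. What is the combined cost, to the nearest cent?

microwave oven: 0.71 kW × 28 h = 19.88 kWh
dishwasher: Runtime = 1.5 h/day × 31 days = 46.5 h
dishwasher: 1.46 kW × 46.5 h = 67.89 kWh
Total energy = 87.77 kWh
Cost = 87.77 × €0.20 = €17.55

€17.55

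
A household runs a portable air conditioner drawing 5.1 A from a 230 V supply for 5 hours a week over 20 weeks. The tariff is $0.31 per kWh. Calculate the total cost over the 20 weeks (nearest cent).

$36.36

Power = 5.1 A × 230 V = 1173 W = 1.173 kW
Runtime = 5 h/week × 20 weeks = 100 h
Energy = 1.173 kW × 100 h = 117.3 kWh
Cost = 117.3 kWh × $0.31/kWh = $36.36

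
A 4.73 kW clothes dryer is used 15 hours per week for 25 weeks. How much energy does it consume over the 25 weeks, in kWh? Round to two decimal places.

1773.75 kWh

Runtime = 15 h/week × 25 weeks = 375 h
Energy = 4.73 kW × 375 h = 1773.75 kWh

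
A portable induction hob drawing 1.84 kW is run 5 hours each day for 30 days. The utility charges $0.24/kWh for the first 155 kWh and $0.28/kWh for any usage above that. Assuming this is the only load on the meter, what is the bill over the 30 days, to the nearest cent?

$71.08

Runtime = 5 h/day × 30 days = 150 h
Energy = 1.84 kW × 150 h = 276 kWh
Tier 1 (0–155 kWh): 155 × $0.24 = $37.2
Above 155 kWh: 121 × $0.28 = $33.88
Bill = $71.08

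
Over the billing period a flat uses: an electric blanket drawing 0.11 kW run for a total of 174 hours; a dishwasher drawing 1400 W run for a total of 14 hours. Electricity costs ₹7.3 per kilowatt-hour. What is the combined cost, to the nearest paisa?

₹282.80

electric blanket: 0.11 kW × 174 h = 19.14 kWh
dishwasher: 1.4 kW × 14 h = 19.6 kWh
Total energy = 38.74 kWh
Cost = 38.74 × ₹7.3 = ₹282.80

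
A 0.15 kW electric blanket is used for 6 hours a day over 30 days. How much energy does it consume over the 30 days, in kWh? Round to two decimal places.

27.00 kWh

Runtime = 6 h/day × 30 days = 180 h
Energy = 0.15 kW × 180 h = 27 kWh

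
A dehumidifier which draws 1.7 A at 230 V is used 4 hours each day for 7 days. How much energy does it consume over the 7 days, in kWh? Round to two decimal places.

Power = 1.7 A × 230 V = 391 W = 0.391 kW
Runtime = 4 h/day × 7 days = 28 h
Energy = 0.391 kW × 28 h = 10.948 kWh ≈ 10.95 kWh

10.95 kWh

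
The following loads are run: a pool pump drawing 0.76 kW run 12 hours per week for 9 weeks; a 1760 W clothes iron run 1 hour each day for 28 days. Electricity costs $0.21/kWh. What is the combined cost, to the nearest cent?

pool pump: Runtime = 12 h/week × 9 weeks = 108 h
pool pump: 0.76 kW × 108 h = 82.08 kWh
clothes iron: Runtime = 1 h/day × 28 days = 28 h
clothes iron: 1.76 kW × 28 h = 49.28 kWh
Total energy = 131.36 kWh
Cost = 131.36 × $0.21 = $27.59

$27.59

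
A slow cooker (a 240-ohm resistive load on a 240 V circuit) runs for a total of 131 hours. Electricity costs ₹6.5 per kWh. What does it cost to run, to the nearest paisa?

Power = V²/R = 240²/240 = 240 W = 0.24 kW
Energy = 0.24 kW × 131 h = 31.44 kWh
Cost = 31.44 kWh × ₹6.5/kWh = ₹204.36

₹204.36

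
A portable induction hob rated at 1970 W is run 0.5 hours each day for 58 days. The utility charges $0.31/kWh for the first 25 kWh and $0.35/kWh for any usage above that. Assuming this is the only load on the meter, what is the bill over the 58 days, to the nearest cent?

Runtime = 0.5 h/day × 58 days = 29 h
Energy = 1.97 kW × 29 h = 57.13 kWh
Tier 1 (0–25 kWh): 25 × $0.31 = $7.75
Above 25 kWh: 32.13 × $0.35 = $11.2455
Bill = $19.00

$19.00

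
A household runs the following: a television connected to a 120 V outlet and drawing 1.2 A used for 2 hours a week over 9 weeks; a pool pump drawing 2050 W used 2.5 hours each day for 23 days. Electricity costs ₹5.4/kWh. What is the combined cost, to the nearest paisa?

₹650.52

television: Power = 1.2 A × 120 V = 144 W = 0.144 kW
television: Runtime = 2 h/week × 9 weeks = 18 h
television: 0.144 kW × 18 h = 2.592 kWh
pool pump: Runtime = 2.5 h/day × 23 days = 57.5 h
pool pump: 2.05 kW × 57.5 h = 117.875 kWh
Total energy = 120.467 kWh
Cost = 120.467 × ₹5.4 = ₹650.52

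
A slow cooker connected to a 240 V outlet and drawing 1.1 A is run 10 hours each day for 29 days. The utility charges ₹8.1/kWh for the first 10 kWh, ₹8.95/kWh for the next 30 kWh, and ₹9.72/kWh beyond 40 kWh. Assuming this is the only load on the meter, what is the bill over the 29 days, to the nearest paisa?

Power = 1.1 A × 240 V = 264 W = 0.264 kW
Runtime = 10 h/day × 29 days = 290 h
Energy = 0.264 kW × 290 h = 76.56 kWh
Tier 1 (0–10 kWh): 10 × ₹8.1 = ₹81
Tier 2 (10–40 kWh): 30 × ₹8.95 = ₹268.5
Above 40 kWh: 36.56 × ₹9.72 = ₹355.3632
Bill = ₹704.86

₹704.86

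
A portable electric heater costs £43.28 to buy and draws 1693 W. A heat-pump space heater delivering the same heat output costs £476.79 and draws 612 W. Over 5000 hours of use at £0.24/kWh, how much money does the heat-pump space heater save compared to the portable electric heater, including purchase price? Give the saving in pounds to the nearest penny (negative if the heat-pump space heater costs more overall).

£863.69

portable electric heater: £43.28 + (1693/1000) kW × 5000 h × £0.24 = £43.28 + £2031.6 = £2074.88
heat-pump space heater: £476.79 + (612/1000) kW × 5000 h × £0.24 = £476.79 + £734.4 = £1211.19
Saving = £2074.88 − £1211.19 = £863.69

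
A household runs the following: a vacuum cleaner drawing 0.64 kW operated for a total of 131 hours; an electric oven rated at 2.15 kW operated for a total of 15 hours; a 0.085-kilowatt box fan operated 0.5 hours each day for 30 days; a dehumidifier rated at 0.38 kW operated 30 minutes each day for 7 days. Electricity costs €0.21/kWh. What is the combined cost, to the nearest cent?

€24.93

vacuum cleaner: 0.64 kW × 131 h = 83.84 kWh
electric oven: 2.15 kW × 15 h = 32.25 kWh
box fan: Runtime = 0.5 h/day × 30 days = 15 h
box fan: 0.085 kW × 15 h = 1.275 kWh
dehumidifier: Runtime = 30 min × 7 = 210 min = 3.5 h
dehumidifier: 0.38 kW × 3.5 h = 1.33 kWh
Total energy = 118.695 kWh
Cost = 118.695 × €0.21 = €24.93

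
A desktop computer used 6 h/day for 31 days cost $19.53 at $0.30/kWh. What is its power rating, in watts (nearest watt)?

Energy = $19.53 ÷ $0.30/kWh = 65.1 kWh
Runtime = 6 h/day × 31 days = 186 h
Power = 65.1 kWh ÷ 186 h = 0.35 kW = 350 W

350 W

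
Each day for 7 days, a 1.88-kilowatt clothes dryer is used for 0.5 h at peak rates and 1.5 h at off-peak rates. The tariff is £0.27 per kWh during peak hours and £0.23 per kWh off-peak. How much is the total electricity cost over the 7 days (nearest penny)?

Peak energy = 1.88 kW × 0.5 h × 7 = 6.58 kWh
Off-peak energy = 1.88 kW × 1.5 h × 7 = 19.74 kWh
Cost = 6.58 × £0.27 + 19.74 × £0.23 = £1.7766 + £4.5402 = £6.32

£6.32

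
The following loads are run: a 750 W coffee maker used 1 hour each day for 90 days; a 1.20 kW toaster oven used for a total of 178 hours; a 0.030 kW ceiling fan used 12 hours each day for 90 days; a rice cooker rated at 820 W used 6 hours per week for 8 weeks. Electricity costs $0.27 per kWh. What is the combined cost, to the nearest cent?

$95.27

coffee maker: Runtime = 1 h/day × 90 days = 90 h
coffee maker: 0.75 kW × 90 h = 67.5 kWh
toaster oven: 1.2 kW × 178 h = 213.6 kWh
ceiling fan: Runtime = 12 h/day × 90 days = 1080 h
ceiling fan: 0.03 kW × 1080 h = 32.4 kWh
rice cooker: Runtime = 6 h/week × 8 weeks = 48 h
rice cooker: 0.82 kW × 48 h = 39.36 kWh
Total energy = 352.86 kWh
Cost = 352.86 × $0.27 = $95.27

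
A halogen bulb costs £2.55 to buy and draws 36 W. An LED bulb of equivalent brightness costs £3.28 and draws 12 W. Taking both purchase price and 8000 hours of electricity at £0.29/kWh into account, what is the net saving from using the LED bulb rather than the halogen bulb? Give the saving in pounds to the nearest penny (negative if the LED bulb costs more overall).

halogen bulb: £2.55 + (36/1000) kW × 8000 h × £0.29 = £2.55 + £83.52 = £86.07
LED bulb: £3.28 + (12/1000) kW × 8000 h × £0.29 = £3.28 + £27.84 = £31.12
Saving = £86.07 − £31.12 = £54.95

£54.95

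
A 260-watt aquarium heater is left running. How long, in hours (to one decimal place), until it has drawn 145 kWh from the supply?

557.7 h

Hours = 145 kWh ÷ 0.26 kW = 557.7 h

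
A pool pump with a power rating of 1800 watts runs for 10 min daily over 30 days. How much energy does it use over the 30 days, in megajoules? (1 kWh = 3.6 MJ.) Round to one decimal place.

Runtime = 10 min × 30 = 300 min = 5 h
Energy = 1.8 kW × 5 h = 9 kWh
= 9 × 3.6 MJ = 32.4 MJ

32.4 MJ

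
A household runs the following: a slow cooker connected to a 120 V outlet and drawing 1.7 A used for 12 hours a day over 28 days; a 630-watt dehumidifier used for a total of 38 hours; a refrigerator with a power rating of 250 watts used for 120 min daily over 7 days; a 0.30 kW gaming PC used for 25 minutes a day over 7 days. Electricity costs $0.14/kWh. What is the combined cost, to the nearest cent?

slow cooker: Power = 1.7 A × 120 V = 204 W = 0.204 kW
slow cooker: Runtime = 12 h/day × 28 days = 336 h
slow cooker: 0.204 kW × 336 h = 68.544 kWh
dehumidifier: 0.63 kW × 38 h = 23.94 kWh
refrigerator: Runtime = 120 min × 7 = 840 min = 14 h
refrigerator: 0.25 kW × 14 h = 3.5 kWh
gaming PC: Runtime = 25 min × 7 = 175 min = 2.916666… h
gaming PC: 0.3 kW × 2.916666… h = 0.875 kWh
Total energy = 96.859 kWh
Cost = 96.859 × $0.14 = $13.56

$13.56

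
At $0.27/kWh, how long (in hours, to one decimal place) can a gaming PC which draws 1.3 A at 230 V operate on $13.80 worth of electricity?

Power = 1.3 A × 230 V = 299 W = 0.299 kW
Energy available = $13.80 ÷ $0.27/kWh = 51.1111 kWh
Hours = 51.1111 kWh ÷ 0.299 kW = 170.9 h

170.9 h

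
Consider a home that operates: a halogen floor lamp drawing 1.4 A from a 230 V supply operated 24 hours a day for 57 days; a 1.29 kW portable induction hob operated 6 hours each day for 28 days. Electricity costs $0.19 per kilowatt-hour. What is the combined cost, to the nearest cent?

$124.87

halogen floor lamp: Power = 1.4 A × 230 V = 322 W = 0.322 kW
halogen floor lamp: Runtime = 24 h × 57 = 1368 h
halogen floor lamp: 0.322 kW × 1368 h = 440.496 kWh
portable induction hob: Runtime = 6 h/day × 28 days = 168 h
portable induction hob: 1.29 kW × 168 h = 216.72 kWh
Total energy = 657.216 kWh
Cost = 657.216 × $0.19 = $124.87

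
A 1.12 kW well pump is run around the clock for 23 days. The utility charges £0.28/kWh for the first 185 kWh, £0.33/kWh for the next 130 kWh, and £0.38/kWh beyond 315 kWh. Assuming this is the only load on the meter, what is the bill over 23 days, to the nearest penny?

Runtime = 24 h × 23 = 552 h
Energy = 1.12 kW × 552 h = 618.24 kWh
Tier 1 (0–185 kWh): 185 × £0.28 = £51.8
Tier 2 (185–315 kWh): 130 × £0.33 = £42.9
Above 315 kWh: 303.24 × £0.38 = £115.2312
Bill = £209.93

£209.93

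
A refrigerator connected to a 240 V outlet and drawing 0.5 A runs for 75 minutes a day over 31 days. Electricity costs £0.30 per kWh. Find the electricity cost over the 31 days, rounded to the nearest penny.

£1.40

Power = 0.5 A × 240 V = 120 W = 0.12 kW
Runtime = 75 min × 31 = 2325 min = 38.75 h
Energy = 0.12 kW × 38.75 h = 4.65 kWh
Cost = 4.65 kWh × £0.30/kWh = £1.40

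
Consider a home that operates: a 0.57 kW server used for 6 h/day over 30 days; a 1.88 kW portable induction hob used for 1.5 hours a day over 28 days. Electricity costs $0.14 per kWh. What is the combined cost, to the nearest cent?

server: Runtime = 6 h/day × 30 days = 180 h
server: 0.57 kW × 180 h = 102.6 kWh
portable induction hob: Runtime = 1.5 h/day × 28 days = 42 h
portable induction hob: 1.88 kW × 42 h = 78.96 kWh
Total energy = 181.56 kWh
Cost = 181.56 × $0.14 = $25.42

$25.42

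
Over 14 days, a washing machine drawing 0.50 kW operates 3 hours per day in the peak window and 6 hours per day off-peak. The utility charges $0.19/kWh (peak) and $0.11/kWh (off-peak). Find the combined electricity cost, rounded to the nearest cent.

$8.61

Peak energy = 0.5 kW × 3 h × 14 = 21 kWh
Off-peak energy = 0.5 kW × 6 h × 14 = 42 kWh
Cost = 21 × $0.19 + 42 × $0.11 = $3.99 + $4.62 = $8.61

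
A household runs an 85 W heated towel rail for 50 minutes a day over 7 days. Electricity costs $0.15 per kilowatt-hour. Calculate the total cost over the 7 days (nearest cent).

Runtime = 50 min × 7 = 350 min = 5.833333… h
Energy = 0.085 kW × 5.833333… h = 0.495833… kWh
Cost = 0.495833… kWh × $0.15/kWh = $0.07

$0.07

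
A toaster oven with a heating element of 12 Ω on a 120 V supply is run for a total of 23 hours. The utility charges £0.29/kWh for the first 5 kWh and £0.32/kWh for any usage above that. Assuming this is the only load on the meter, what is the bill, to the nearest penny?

Power = V²/R = 120²/12 = 1200 W = 1.2 kW
Energy = 1.2 kW × 23 h = 27.6 kWh
Tier 1 (0–5 kWh): 5 × £0.29 = £1.45
Above 5 kWh: 22.6 × £0.32 = £7.232
Bill = £8.68

£8.68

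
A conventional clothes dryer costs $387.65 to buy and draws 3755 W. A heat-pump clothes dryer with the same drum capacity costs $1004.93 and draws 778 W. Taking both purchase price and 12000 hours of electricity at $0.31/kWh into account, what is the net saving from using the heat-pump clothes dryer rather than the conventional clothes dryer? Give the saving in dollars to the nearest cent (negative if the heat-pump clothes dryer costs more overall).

conventional clothes dryer: $387.65 + (3755/1000) kW × 12000 h × $0.31 = $387.65 + $13968.6 = $14356.25
heat-pump clothes dryer: $1004.93 + (778/1000) kW × 12000 h × $0.31 = $1004.93 + $2894.16 = $3899.09
Saving = $14356.25 − $3899.09 = $10457.16

$10457.16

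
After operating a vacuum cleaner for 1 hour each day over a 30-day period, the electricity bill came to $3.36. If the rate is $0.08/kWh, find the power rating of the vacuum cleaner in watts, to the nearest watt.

1400 W

Energy = $3.36 ÷ $0.08/kWh = 42 kWh
Runtime = 1 h/day × 30 days = 30 h
Power = 42 kWh ÷ 30 h = 1.4 kW = 1400 W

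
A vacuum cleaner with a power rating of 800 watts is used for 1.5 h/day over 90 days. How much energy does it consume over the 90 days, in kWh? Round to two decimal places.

108.00 kWh

Runtime = 1.5 h/day × 90 days = 135 h
Energy = 0.8 kW × 135 h = 108 kWh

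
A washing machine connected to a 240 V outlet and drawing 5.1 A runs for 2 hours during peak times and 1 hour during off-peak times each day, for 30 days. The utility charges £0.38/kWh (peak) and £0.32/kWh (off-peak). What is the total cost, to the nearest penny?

£39.66

Power = 5.1 A × 240 V = 1224 W = 1.224 kW
Peak energy = 1.224 kW × 2 h × 30 = 73.44 kWh
Off-peak energy = 1.224 kW × 1 h × 30 = 36.72 kWh
Cost = 73.44 × £0.38 + 36.72 × £0.32 = £27.9072 + £11.7504 = £39.66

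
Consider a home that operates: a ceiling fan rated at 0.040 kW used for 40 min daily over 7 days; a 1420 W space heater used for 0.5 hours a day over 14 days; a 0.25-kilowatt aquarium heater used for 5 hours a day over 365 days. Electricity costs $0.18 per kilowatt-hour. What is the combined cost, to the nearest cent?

ceiling fan: Runtime = 40 min × 7 = 280 min = 4.666666… h
ceiling fan: 0.04 kW × 4.666666… h = 0.186666… kWh
space heater: Runtime = 0.5 h/day × 14 days = 7 h
space heater: 1.42 kW × 7 h = 9.94 kWh
aquarium heater: Runtime = 5 h/day × 365 days = 1825 h
aquarium heater: 0.25 kW × 1825 h = 456.25 kWh
Total energy = 466.376666… kWh
Cost = 466.376666… × $0.18 = $83.95

$83.95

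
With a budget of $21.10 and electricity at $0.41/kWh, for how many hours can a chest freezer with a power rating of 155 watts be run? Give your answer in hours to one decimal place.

Energy available = $21.10 ÷ $0.41/kWh = 51.4634 kWh
Hours = 51.4634 kWh ÷ 0.155 kW = 332.0 h

332.0 h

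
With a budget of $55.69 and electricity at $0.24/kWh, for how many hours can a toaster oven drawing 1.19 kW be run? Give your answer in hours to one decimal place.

Energy available = $55.69 ÷ $0.24/kWh = 232.0417 kWh
Hours = 232.0417 kWh ÷ 1.19 kW = 195.0 h

195.0 h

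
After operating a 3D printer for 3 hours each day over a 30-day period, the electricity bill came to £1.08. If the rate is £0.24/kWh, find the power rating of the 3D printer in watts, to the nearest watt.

Energy = £1.08 ÷ £0.24/kWh = 4.5 kWh
Runtime = 3 h/day × 30 days = 90 h
Power = 4.5 kWh ÷ 90 h = 0.05 kW = 50 W

50 W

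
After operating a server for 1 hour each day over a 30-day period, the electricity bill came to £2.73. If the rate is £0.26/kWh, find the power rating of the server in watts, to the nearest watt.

350 W

Energy = £2.73 ÷ £0.26/kWh = 10.5 kWh
Runtime = 1 h/day × 30 days = 30 h
Power = 10.5 kWh ÷ 30 h = 0.35 kW = 350 W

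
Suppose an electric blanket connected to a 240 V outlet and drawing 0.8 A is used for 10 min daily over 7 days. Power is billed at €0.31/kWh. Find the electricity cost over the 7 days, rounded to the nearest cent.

€0.07

Power = 0.8 A × 240 V = 192 W = 0.192 kW
Runtime = 10 min × 7 = 70 min = 1.166666… h
Energy = 0.192 kW × 1.166666… h = 0.224 kWh
Cost = 0.224 kWh × €0.31/kWh = €0.07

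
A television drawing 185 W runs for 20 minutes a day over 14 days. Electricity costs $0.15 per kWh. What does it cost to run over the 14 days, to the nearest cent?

$0.13

Runtime = 20 min × 14 = 280 min = 4.666666… h
Energy = 0.185 kW × 4.666666… h = 0.863333… kWh
Cost = 0.863333… kWh × $0.15/kWh = $0.13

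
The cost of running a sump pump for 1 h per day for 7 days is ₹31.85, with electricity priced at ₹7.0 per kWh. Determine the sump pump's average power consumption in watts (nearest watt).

Energy = ₹31.85 ÷ ₹7.0/kWh = 4.55 kWh
Runtime = 1 h/day × 7 days = 7 h
Power = 4.55 kWh ÷ 7 h = 0.65 kW = 650 W

650 W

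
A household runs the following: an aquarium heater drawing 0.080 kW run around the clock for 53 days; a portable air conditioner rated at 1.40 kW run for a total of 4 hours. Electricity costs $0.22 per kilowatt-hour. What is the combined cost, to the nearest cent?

$23.62

aquarium heater: Runtime = 24 h × 53 = 1272 h
aquarium heater: 0.08 kW × 1272 h = 101.76 kWh
portable air conditioner: 1.4 kW × 4 h = 5.6 kWh
Total energy = 107.36 kWh
Cost = 107.36 × $0.22 = $23.62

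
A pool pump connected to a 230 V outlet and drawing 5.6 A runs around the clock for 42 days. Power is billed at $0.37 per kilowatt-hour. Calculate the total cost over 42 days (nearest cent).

$480.37

Power = 5.6 A × 230 V = 1288 W = 1.288 kW
Runtime = 24 h × 42 = 1008 h
Energy = 1.288 kW × 1008 h = 1298.304 kWh
Cost = 1298.304 kWh × $0.37/kWh = $480.37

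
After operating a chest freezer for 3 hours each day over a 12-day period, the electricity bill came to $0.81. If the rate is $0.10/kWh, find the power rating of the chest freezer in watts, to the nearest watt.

Energy = $0.81 ÷ $0.10/kWh = 8.1 kWh
Runtime = 3 h/day × 12 days = 36 h
Power = 8.1 kWh ÷ 36 h = 0.225 kW = 225 W

225 W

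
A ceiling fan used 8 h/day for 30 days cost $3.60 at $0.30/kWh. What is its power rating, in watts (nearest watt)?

50 W

Energy = $3.60 ÷ $0.30/kWh = 12 kWh
Runtime = 8 h/day × 30 days = 240 h
Power = 12 kWh ÷ 240 h = 0.05 kW = 50 W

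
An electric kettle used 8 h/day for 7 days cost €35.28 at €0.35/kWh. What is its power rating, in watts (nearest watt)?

1800 W

Energy = €35.28 ÷ €0.35/kWh = 100.8 kWh
Runtime = 8 h/day × 7 days = 56 h
Power = 100.8 kWh ÷ 56 h = 1.8 kW = 1800 W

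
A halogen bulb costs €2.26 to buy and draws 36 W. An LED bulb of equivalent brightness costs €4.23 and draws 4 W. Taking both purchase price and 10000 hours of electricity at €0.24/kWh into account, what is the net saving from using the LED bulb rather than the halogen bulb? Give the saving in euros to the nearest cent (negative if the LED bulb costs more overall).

halogen bulb: €2.26 + (36/1000) kW × 10000 h × €0.24 = €2.26 + €86.4 = €88.66
LED bulb: €4.23 + (4/1000) kW × 10000 h × €0.24 = €4.23 + €9.6 = €13.83
Saving = €88.66 − €13.83 = €74.83

€74.83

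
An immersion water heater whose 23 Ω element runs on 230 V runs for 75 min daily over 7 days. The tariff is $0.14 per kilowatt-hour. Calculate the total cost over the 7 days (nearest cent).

$2.82

Power = V²/R = 230²/23 = 2300 W = 2.3 kW
Runtime = 75 min × 7 = 525 min = 8.75 h
Energy = 2.3 kW × 8.75 h = 20.125 kWh
Cost = 20.125 kWh × $0.14/kWh = $2.82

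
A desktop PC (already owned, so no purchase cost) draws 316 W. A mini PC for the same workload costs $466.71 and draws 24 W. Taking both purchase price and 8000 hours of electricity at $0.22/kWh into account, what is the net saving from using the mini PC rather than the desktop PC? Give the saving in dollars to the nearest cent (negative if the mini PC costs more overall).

$47.21

desktop PC: $0.00 + (316/1000) kW × 8000 h × $0.22 = $0.00 + $556.16 = $556.16
mini PC: $466.71 + (24/1000) kW × 8000 h × $0.22 = $466.71 + $42.24 = $508.95
Saving = $556.16 − $508.95 = $47.21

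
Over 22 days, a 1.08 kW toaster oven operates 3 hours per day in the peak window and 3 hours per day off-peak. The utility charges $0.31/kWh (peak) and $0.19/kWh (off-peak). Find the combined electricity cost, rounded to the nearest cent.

Peak energy = 1.08 kW × 3 h × 22 = 71.28 kWh
Off-peak energy = 1.08 kW × 3 h × 22 = 71.28 kWh
Cost = 71.28 × $0.31 + 71.28 × $0.19 = $22.0968 + $13.5432 = $35.64

$35.64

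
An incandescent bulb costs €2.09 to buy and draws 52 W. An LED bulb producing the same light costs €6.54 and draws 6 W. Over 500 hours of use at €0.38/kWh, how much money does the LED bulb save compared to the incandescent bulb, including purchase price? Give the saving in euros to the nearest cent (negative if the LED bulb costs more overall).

€4.29

incandescent bulb: €2.09 + (52/1000) kW × 500 h × €0.38 = €2.09 + €9.88 = €11.97
LED bulb: €6.54 + (6/1000) kW × 500 h × €0.38 = €6.54 + €1.14 = €7.68
Saving = €11.97 − €7.68 = €4.29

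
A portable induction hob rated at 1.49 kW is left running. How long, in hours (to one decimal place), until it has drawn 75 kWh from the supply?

50.3 h

Hours = 75 kWh ÷ 1.49 kW = 50.3 h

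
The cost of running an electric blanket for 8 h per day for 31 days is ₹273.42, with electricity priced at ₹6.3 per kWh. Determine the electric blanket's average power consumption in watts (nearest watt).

175 W

Energy = ₹273.42 ÷ ₹6.3/kWh = 43.4 kWh
Runtime = 8 h/day × 31 days = 248 h
Power = 43.4 kWh ÷ 248 h = 0.175 kW = 175 W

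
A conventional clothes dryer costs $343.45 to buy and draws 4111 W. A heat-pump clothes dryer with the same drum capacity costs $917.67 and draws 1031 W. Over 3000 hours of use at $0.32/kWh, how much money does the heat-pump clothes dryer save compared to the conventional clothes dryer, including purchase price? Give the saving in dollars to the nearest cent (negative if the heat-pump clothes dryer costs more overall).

conventional clothes dryer: $343.45 + (4111/1000) kW × 3000 h × $0.32 = $343.45 + $3946.56 = $4290.01
heat-pump clothes dryer: $917.67 + (1031/1000) kW × 3000 h × $0.32 = $917.67 + $989.76 = $1907.43
Saving = $4290.01 − $1907.43 = $2382.58

$2382.58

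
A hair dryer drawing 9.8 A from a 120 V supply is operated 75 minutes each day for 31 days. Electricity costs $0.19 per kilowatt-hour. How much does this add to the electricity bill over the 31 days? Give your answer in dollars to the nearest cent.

Power = 9.8 A × 120 V = 1176 W = 1.176 kW
Runtime = 75 min × 31 = 2325 min = 38.75 h
Energy = 1.176 kW × 38.75 h = 45.57 kWh
Cost = 45.57 kWh × $0.19/kWh = $8.66

$8.66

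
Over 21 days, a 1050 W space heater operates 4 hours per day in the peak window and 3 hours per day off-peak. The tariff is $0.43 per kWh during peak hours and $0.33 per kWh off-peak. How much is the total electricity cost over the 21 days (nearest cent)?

Peak energy = 1.05 kW × 4 h × 21 = 88.2 kWh
Off-peak energy = 1.05 kW × 3 h × 21 = 66.15 kWh
Cost = 88.2 × $0.43 + 66.15 × $0.33 = $37.926 + $21.8295 = $59.76

$59.76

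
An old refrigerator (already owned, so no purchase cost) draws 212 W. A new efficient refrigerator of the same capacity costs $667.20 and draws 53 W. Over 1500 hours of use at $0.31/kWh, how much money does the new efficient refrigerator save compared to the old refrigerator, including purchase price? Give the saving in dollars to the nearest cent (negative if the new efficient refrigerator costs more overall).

old refrigerator: $0.00 + (212/1000) kW × 1500 h × $0.31 = $0.00 + $98.58 = $98.58
new efficient refrigerator: $667.20 + (53/1000) kW × 1500 h × $0.31 = $667.20 + $24.645 = $691.845
Saving = $98.58 − $691.845 = −$593.265 → -$593.27

-$593.27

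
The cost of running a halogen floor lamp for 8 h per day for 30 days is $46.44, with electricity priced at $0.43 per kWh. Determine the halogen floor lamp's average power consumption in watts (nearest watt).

450 W

Energy = $46.44 ÷ $0.43/kWh = 108 kWh
Runtime = 8 h/day × 30 days = 240 h
Power = 108 kWh ÷ 240 h = 0.45 kW = 450 W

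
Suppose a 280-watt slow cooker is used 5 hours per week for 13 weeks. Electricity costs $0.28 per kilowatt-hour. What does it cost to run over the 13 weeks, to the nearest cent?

$5.10

Runtime = 5 h/week × 13 weeks = 65 h
Energy = 0.28 kW × 65 h = 18.2 kWh
Cost = 18.2 kWh × $0.28/kWh = $5.10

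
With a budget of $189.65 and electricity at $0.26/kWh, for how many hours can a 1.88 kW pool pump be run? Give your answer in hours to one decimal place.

Energy available = $189.65 ÷ $0.26/kWh = 729.4231 kWh
Hours = 729.4231 kWh ÷ 1.88 kW = 388.0 h

388.0 h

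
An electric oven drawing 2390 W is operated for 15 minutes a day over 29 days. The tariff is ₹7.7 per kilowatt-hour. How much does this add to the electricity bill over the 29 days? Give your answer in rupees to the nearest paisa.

₹133.42

Runtime = 15 min × 29 = 435 min = 7.25 h
Energy = 2.39 kW × 7.25 h = 17.3275 kWh
Cost = 17.3275 kWh × ₹7.7/kWh = ₹133.42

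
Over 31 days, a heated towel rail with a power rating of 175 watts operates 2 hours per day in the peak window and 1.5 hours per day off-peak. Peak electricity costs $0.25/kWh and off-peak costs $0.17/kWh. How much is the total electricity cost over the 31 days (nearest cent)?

Peak energy = 0.175 kW × 2 h × 31 = 10.85 kWh
Off-peak energy = 0.175 kW × 1.5 h × 31 = 8.1375 kWh
Cost = 10.85 × $0.25 + 8.1375 × $0.17 = $2.7125 + $1.383375 = $4.10

$4.10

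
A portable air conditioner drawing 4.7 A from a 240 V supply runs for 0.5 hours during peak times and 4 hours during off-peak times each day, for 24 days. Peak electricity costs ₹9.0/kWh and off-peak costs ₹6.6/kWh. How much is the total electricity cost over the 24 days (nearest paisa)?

Power = 4.7 A × 240 V = 1128 W = 1.128 kW
Peak energy = 1.128 kW × 0.5 h × 24 = 13.536 kWh
Off-peak energy = 1.128 kW × 4 h × 24 = 108.288 kWh
Cost = 13.536 × ₹9.0 + 108.288 × ₹6.6 = ₹121.824 + ₹714.7008 = ₹836.52

₹836.52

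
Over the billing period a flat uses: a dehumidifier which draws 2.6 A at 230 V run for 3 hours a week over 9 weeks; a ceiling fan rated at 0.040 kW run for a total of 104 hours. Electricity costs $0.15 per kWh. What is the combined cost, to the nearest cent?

dehumidifier: Power = 2.6 A × 230 V = 598 W = 0.598 kW
dehumidifier: Runtime = 3 h/week × 9 weeks = 27 h
dehumidifier: 0.598 kW × 27 h = 16.146 kWh
ceiling fan: 0.04 kW × 104 h = 4.16 kWh
Total energy = 20.306 kWh
Cost = 20.306 × $0.15 = $3.05

$3.05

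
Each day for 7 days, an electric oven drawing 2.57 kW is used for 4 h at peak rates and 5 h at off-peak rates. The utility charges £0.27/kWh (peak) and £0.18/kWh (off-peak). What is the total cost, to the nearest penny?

Peak energy = 2.57 kW × 4 h × 7 = 71.96 kWh
Off-peak energy = 2.57 kW × 5 h × 7 = 89.95 kWh
Cost = 71.96 × £0.27 + 89.95 × £0.18 = £19.4292 + £16.191 = £35.62

£35.62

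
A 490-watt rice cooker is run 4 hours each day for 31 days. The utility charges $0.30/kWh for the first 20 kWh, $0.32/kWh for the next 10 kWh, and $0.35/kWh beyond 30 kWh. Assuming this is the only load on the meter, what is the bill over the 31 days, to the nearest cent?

$19.97

Runtime = 4 h/day × 31 days = 124 h
Energy = 0.49 kW × 124 h = 60.76 kWh
Tier 1 (0–20 kWh): 20 × $0.30 = $6
Tier 2 (20–30 kWh): 10 × $0.32 = $3.2
Above 30 kWh: 30.76 × $0.35 = $10.766
Bill = $19.97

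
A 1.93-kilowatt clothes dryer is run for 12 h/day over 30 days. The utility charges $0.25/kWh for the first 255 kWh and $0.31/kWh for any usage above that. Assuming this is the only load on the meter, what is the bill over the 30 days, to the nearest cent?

Runtime = 12 h/day × 30 days = 360 h
Energy = 1.93 kW × 360 h = 694.8 kWh
Tier 1 (0–255 kWh): 255 × $0.25 = $63.75
Above 255 kWh: 439.8 × $0.31 = $136.338
Bill = $200.09

$200.09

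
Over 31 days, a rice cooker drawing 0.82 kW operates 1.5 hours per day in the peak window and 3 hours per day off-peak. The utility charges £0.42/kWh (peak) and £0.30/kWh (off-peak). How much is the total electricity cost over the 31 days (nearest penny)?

£38.89

Peak energy = 0.82 kW × 1.5 h × 31 = 38.13 kWh
Off-peak energy = 0.82 kW × 3 h × 31 = 76.26 kWh
Cost = 38.13 × £0.42 + 76.26 × £0.30 = £16.0146 + £22.878 = £38.89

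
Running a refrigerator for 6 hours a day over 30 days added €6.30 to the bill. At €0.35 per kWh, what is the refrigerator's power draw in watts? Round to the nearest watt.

Energy = €6.30 ÷ €0.35/kWh = 18 kWh
Runtime = 6 h/day × 30 days = 180 h
Power = 18 kWh ÷ 180 h = 0.1 kW = 100 W

100 W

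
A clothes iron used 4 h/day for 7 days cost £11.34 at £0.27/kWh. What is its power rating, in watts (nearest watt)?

1500 W

Energy = £11.34 ÷ £0.27/kWh = 42 kWh
Runtime = 4 h/day × 7 days = 28 h
Power = 42 kWh ÷ 28 h = 1.5 kW = 1500 W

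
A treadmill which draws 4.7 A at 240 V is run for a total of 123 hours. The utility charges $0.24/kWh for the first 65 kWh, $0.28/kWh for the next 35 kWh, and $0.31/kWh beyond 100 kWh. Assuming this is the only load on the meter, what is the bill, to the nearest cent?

Power = 4.7 A × 240 V = 1128 W = 1.128 kW
Energy = 1.128 kW × 123 h = 138.744 kWh
Tier 1 (0–65 kWh): 65 × $0.24 = $15.6
Tier 2 (65–100 kWh): 35 × $0.28 = $9.8
Above 100 kWh: 38.744 × $0.31 = $12.01064
Bill = $37.41

$37.41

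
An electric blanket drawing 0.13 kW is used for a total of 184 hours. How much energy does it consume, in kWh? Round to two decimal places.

23.92 kWh

Energy = 0.13 kW × 184 h = 23.92 kWh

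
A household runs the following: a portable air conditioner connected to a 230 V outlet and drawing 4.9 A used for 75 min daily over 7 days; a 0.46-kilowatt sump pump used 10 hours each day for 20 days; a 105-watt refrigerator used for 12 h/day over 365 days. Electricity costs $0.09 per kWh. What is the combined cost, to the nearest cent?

$50.56

portable air conditioner: Power = 4.9 A × 230 V = 1127 W = 1.127 kW
portable air conditioner: Runtime = 75 min × 7 = 525 min = 8.75 h
portable air conditioner: 1.127 kW × 8.75 h = 9.86125 kWh
sump pump: Runtime = 10 h/day × 20 days = 200 h
sump pump: 0.46 kW × 200 h = 92 kWh
refrigerator: Runtime = 12 h/day × 365 days = 4380 h
refrigerator: 0.105 kW × 4380 h = 459.9 kWh
Total energy = 561.76125 kWh
Cost = 561.76125 × $0.09 = $50.56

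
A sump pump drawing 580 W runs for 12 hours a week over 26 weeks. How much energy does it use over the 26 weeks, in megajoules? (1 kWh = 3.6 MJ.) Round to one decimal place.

651.5 MJ

Runtime = 12 h/week × 26 weeks = 312 h
Energy = 0.58 kW × 312 h = 180.96 kWh
= 180.96 × 3.6 MJ = 651.5 MJ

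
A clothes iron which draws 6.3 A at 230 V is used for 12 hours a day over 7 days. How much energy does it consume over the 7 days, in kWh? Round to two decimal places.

Power = 6.3 A × 230 V = 1449 W = 1.449 kW
Runtime = 12 h/day × 7 days = 84 h
Energy = 1.449 kW × 84 h = 121.716 kWh ≈ 121.72 kWh

121.72 kWh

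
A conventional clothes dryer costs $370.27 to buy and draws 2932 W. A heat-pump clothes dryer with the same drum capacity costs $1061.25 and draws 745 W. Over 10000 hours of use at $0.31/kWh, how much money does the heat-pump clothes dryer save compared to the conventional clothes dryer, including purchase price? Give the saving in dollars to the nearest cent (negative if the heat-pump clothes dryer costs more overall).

conventional clothes dryer: $370.27 + (2932/1000) kW × 10000 h × $0.31 = $370.27 + $9089.2 = $9459.47
heat-pump clothes dryer: $1061.25 + (745/1000) kW × 10000 h × $0.31 = $1061.25 + $2309.5 = $3370.75
Saving = $9459.47 − $3370.75 = $6088.72

$6088.72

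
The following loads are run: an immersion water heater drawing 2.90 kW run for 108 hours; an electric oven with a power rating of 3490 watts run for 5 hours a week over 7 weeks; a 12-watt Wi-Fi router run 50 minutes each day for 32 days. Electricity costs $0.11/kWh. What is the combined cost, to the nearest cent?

$47.92

immersion water heater: 2.9 kW × 108 h = 313.2 kWh
electric oven: Runtime = 5 h/week × 7 weeks = 35 h
electric oven: 3.49 kW × 35 h = 122.15 kWh
Wi-Fi router: Runtime = 50 min × 32 = 1600 min = 26.666666… h
Wi-Fi router: 0.012 kW × 26.666666… h = 0.32 kWh
Total energy = 435.67 kWh
Cost = 435.67 × $0.11 = $47.92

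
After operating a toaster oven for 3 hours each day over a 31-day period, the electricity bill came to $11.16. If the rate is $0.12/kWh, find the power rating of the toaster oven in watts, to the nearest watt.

1000 W

Energy = $11.16 ÷ $0.12/kWh = 93 kWh
Runtime = 3 h/day × 31 days = 93 h
Power = 93 kWh ÷ 93 h = 1 kW = 1000 W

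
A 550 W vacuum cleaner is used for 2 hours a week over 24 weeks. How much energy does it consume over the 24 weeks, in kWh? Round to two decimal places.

26.40 kWh

Runtime = 2 h/week × 24 weeks = 48 h
Energy = 0.55 kW × 48 h = 26.4 kWh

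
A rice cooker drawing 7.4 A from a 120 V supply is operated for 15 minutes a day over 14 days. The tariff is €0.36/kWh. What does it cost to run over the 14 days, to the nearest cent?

€1.12

Power = 7.4 A × 120 V = 888 W = 0.888 kW
Runtime = 15 min × 14 = 210 min = 3.5 h
Energy = 0.888 kW × 3.5 h = 3.108 kWh
Cost = 3.108 kWh × €0.36/kWh = €1.12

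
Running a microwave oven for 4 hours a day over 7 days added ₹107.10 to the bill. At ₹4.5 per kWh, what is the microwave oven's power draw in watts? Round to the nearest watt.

Energy = ₹107.10 ÷ ₹4.5/kWh = 23.8 kWh
Runtime = 4 h/day × 7 days = 28 h
Power = 23.8 kWh ÷ 28 h = 0.85 kW = 850 W

850 W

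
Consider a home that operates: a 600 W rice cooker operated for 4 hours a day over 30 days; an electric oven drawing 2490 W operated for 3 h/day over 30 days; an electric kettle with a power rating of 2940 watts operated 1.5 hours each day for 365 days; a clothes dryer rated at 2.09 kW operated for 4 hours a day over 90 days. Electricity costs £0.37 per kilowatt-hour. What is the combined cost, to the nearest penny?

£983.52

rice cooker: Runtime = 4 h/day × 30 days = 120 h
rice cooker: 0.6 kW × 120 h = 72 kWh
electric oven: Runtime = 3 h/day × 30 days = 90 h
electric oven: 2.49 kW × 90 h = 224.1 kWh
electric kettle: Runtime = 1.5 h/day × 365 days = 547.5 h
electric kettle: 2.94 kW × 547.5 h = 1609.65 kWh
clothes dryer: Runtime = 4 h/day × 90 days = 360 h
clothes dryer: 2.09 kW × 360 h = 752.4 kWh
Total energy = 2658.15 kWh
Cost = 2658.15 × £0.37 = £983.52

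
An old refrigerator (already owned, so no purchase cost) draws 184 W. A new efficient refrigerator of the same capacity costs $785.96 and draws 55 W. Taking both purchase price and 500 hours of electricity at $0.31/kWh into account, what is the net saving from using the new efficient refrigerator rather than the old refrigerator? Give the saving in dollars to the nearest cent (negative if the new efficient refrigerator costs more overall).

-$765.97

old refrigerator: $0.00 + (184/1000) kW × 500 h × $0.31 = $0.00 + $28.52 = $28.52
new efficient refrigerator: $785.96 + (55/1000) kW × 500 h × $0.31 = $785.96 + $8.525 = $794.485
Saving = $28.52 − $794.485 = −$765.965 → -$765.97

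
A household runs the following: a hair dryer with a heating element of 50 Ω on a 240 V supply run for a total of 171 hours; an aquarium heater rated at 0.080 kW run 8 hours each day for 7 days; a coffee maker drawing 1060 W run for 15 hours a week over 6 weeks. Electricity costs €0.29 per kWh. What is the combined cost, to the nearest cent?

€86.09

hair dryer: Power = V²/R = 240²/50 = 1152 W = 1.152 kW
hair dryer: 1.152 kW × 171 h = 196.992 kWh
aquarium heater: Runtime = 8 h/day × 7 days = 56 h
aquarium heater: 0.08 kW × 56 h = 4.48 kWh
coffee maker: Runtime = 15 h/week × 6 weeks = 90 h
coffee maker: 1.06 kW × 90 h = 95.4 kWh
Total energy = 296.872 kWh
Cost = 296.872 × €0.29 = €86.09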